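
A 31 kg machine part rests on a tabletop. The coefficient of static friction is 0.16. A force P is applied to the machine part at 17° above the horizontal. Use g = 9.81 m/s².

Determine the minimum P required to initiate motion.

P ≈ 48.5 N

N = m g − P sin α (the pull lifts the machine part).
At impending slip, P cos α = μ_s N = μ_s (m g − P sin α).
Solving: P (cos α + μ_s sin α) = μ_s m g → P = 0.16×304/(cos 17° + 0.16 sin 17°) = 48.7/1.003 = 48.5 N.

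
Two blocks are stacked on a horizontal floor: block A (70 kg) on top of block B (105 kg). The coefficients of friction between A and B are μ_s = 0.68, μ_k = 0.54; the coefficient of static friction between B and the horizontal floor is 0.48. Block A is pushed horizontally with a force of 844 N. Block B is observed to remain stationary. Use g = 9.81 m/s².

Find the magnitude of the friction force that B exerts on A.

The normal force B exerts on A is simply A's weight, N₁ = 686.7 N.
Maximum static friction on A from B: μ_s N₁ = 0.68×686.7 = 467 N.
P = 844 N exceeds that limit, so A slips over B and the interface friction becomes kinetic: f₁ = μ_k N₁ = 0.54×686.7 = 371 N.
B experiences an equal 371 N forward from A (third law). B is in equilibrium, so the floor supplies f₂ = 371 N of static friction (limit μ_s(m_A+m_B)g = 824 N, not exceeded).

f ≈ 371 N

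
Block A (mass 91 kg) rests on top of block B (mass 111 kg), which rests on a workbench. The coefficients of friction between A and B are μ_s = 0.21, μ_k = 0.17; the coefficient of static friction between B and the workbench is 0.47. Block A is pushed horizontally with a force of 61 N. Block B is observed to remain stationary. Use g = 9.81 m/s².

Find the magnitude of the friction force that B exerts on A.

f ≈ 61 N

Normal force at the A–B interface: N₁ = m_A g = 892.7 N.
Maximum static friction on A from B: μ_s N₁ = 0.21×892.7 = 187.5 N.
Since P = 61 N ≤ 187.5 N, A does not slip on B; friction on A equals P = 61 N.
By Newton's third law B feels 61 N forward from A. With B stationary, the floor's static friction on B balances it: f₂ = 61 N (well within μ_s(m_A+m_B)g = 931.4 N).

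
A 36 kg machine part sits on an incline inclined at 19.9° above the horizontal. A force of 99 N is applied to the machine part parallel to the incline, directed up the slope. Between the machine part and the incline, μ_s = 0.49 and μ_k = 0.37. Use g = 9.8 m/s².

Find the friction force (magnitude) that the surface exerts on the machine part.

The normal reaction is N = m g cos θ = 331.7 N.
For equilibrium along the incline the friction force must supply f = m g sin θ − P = 120.1 − 99 = 21.09 N (positive meaning up-slope).
Maximum static friction available: μ_s N = 0.49 × 331.7 = 162.5 N.
Since |21.09| ≤ 162.5 N, no slip — friction simply equals what equilibrium demands.

f ≈ 21.1 N (up the incline)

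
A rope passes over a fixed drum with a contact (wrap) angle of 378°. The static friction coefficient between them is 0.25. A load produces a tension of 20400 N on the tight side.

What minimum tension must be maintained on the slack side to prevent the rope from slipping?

T_min ≈ 3920 N

Capstan equation at impending slip: T_tight/T_slack = e^{μβ}.
β = 378° = 6.597 rad; e^{μβ} = e^{0.25×6.597} = 5.204.
T_slack = T_tight / e^{μβ} = 20400 / 5.204 = 3920 N.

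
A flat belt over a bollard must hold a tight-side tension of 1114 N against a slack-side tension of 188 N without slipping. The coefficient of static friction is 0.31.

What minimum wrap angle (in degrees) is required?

β_min ≈ 329°

T₂/T₁ = e^{μβ} → β = ln(T₂/T₁)/μ.
β = ln(1114/188)/0.31 = 1.779/0.31 = 5.74 rad.
In degrees: β = 5.74 × 180/π = 329°.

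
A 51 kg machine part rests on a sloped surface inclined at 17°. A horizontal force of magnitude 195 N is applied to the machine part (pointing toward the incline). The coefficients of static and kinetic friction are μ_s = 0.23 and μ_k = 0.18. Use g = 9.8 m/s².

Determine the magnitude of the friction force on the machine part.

The horizontal push has a component P sin θ into the surface, so N = m g cos θ + P sin θ = 478 + 57.01 = 535 N.
Along the incline, the net driving force (taking up-slope positive) is P cos θ − m g sin θ = 186.5 − 146.1 = 40.35 N, so equilibrium requires friction f = -40.35 N (down-slope).
The limit of static friction is μ_s N = 123 N.
Since 40.35 N is within the 123 N limit, the machine part stays put and friction is exactly 40.4 N.

f ≈ 40.4 N (down the incline)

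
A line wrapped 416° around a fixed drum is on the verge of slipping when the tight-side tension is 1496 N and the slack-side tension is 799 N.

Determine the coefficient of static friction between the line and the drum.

T₂/T₁ = e^{μβ} → μ = ln(T₂/T₁)/β.
β = 416° = 7.261 rad.
μ = ln(1496/799)/7.261 = ln(1.872)/7.261 = 0.0864.

μ ≈ 0.0864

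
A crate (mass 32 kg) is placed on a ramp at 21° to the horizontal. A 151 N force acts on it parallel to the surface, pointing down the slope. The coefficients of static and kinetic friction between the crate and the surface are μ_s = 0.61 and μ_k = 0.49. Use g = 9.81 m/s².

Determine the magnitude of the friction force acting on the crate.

f ≈ 144 N (up the incline)

The normal reaction is N = m g cos θ = 293.1 N.
The friction needed for equilibrium is m g sin θ + P = 112.5 + 151 = 263.5 N, measured positive up-slope.
The static-friction ceiling is μ_s N = 0.61 × 293.1 = 178.8 N.
|263.5| exceeds 178.8 N, so the crate slips down-slope; friction is kinetic, f = μ_k N = 0.49×293.1 = 144 N.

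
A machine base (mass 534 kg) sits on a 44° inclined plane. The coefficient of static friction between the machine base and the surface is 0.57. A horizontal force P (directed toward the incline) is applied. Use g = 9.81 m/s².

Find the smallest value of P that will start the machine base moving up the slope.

P ≈ 17900 N

At impending motion up the slope, friction acts down-slope at its limit: f = μ_s N.
Perpendicular to the incline: N = m g cos θ + P sin θ.
Along the incline: P cos θ = m g sin θ + μ_s N = m g sin θ + μ_s (m g cos θ + P sin θ).
Solving, P (cos θ − μ_s sin θ) = m g (sin θ + μ_s cos θ), so P = 534×9.81×(sin 44° + 0.57 cos 44°)/(cos 44° − 0.57 sin 44°) = 5240×1.105/0.3234 = 17900 N.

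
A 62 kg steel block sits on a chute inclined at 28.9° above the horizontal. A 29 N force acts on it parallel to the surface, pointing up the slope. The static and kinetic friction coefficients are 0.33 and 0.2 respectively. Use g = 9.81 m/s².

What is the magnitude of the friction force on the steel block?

Perpendicular to the surface, N = m g cos θ = 62·9.81·cos 28.9° = 532.5 N.
For equilibrium along the incline the friction force must supply f = m g sin θ − P = 293.9 − 29 = 264.9 N (positive meaning up-slope).
Maximum static friction available: μ_s N = 0.33 × 532.5 = 175.7 N.
Since |264.9| > 175.7 N, static friction cannot hold it; the steel block slides down the incline and kinetic friction applies: f = μ_k N = 0.2 × 532.5 = 106 N.

f ≈ 106 N (up the incline)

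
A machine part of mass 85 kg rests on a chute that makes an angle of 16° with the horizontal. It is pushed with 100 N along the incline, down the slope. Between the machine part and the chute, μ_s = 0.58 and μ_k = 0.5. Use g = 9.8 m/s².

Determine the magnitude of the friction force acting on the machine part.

Perpendicular to the surface, N = m g cos θ = 85·9.8·cos 16° = 800.7 N.
For equilibrium along the incline the friction force must supply f = m g sin θ + P = 229.6 + 100 = 329.6 N (positive meaning up-slope).
The static-friction ceiling is μ_s N = 0.58 × 800.7 = 464.4 N.
Since |329.6| ≤ 464.4 N, the machine part remains in static equilibrium and friction takes exactly the required value.

f ≈ 330 N (up the incline)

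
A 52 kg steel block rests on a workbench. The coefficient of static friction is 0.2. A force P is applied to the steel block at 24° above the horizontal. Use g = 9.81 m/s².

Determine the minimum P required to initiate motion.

N = m g − P sin α (the pull lifts the steel block).
At impending slip, P cos α = μ_s N = μ_s (m g − P sin α).
Solving: P (cos α + μ_s sin α) = μ_s m g → P = 0.2×510/(cos 24° + 0.2 sin 24°) = 102/0.9949 = 103 N.

P ≈ 103 N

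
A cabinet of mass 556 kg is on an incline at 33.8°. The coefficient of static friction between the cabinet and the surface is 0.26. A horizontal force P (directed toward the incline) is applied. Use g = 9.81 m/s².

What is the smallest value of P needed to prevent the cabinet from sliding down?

The cabinet tends to slide down (tan θ > μ_s), so at the point of impending slip friction acts up-slope at its limit: f = μ_s N.
Perpendicular to the incline: N = m g cos θ + P sin θ.
Along the incline: P cos θ + μ_s N = m g sin θ, i.e. P cos θ + μ_s (m g cos θ + P sin θ) = m g sin θ.
Solving, P (cos θ + μ_s sin θ) = m g (sin θ − μ_s cos θ), so P = 5450×0.3402/0.9756 = 1900 N.

P_min ≈ 1900 N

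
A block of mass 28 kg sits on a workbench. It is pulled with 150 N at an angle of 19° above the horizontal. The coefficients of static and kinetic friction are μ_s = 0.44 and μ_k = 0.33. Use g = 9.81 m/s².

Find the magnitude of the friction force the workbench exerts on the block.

f ≈ 74.5 N

The vertical component of P reduces the normal force: N = m g − P sin α = 274.7 − 48.84 = 225.8 N.
For equilibrium, f = P cos α = 150×cos 19° = 141.8 N.
The static-friction limit is μ_s N = 99.37 N.
The required friction exceeds μ_s N, so the block moves and f = μ_k N = 74.5 N.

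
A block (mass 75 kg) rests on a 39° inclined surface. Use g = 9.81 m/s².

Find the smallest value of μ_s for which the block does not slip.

μ_s,min ≈ 0.81

At the slip threshold m g sin θ = μ_s m g cos θ, so μ_s,min = tan θ.
μ_s,min = tan 39° = 0.81.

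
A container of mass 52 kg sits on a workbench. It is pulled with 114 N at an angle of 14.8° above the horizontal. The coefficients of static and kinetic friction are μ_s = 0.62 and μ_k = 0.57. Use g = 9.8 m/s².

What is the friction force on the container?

f ≈ 110 N

Vertical equilibrium gives N = m g − P sin α = 480.5 N.
The horizontal driving force is P cos α = 110.2 N, so equilibrium needs friction f = 110.2 N.
μ_s N = 0.62 × 480.5 = 297.9 N.
110.2 ≤ 297.9 N → static; friction equals the required 110 N.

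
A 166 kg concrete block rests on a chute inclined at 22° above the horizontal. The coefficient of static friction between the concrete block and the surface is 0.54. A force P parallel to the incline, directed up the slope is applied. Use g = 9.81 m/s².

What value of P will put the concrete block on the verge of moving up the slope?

At impending motion up the slope, friction acts down-slope at its limit: f = μ_s N.
P is parallel to the surface, so N = m g cos θ = 1510 N.
Along the incline: P = m g sin θ + μ_s N = 610 + 0.54×1510 = 1430 N.

P ≈ 1430 N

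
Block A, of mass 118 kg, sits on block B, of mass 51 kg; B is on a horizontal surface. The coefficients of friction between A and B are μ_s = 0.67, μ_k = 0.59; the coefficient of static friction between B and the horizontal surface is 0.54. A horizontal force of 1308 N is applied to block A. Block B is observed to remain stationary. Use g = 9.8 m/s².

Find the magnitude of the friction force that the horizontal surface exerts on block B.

f ≈ 682 N

Normal force at the A–B interface: N₁ = m_A g = 1156 N.
So the A–B interface can sustain at most μ_s N₁ = 774.8 N of static friction.
P = 1308 N exceeds that limit, so A slips over B and the interface friction becomes kinetic: f₁ = μ_k N₁ = 0.59×1156 = 682 N.
By Newton's third law B feels 682 N forward from A. With B stationary, the floor's static friction on B balances it: f₂ = 682 N (well within μ_s(m_A+m_B)g = 894.3 N).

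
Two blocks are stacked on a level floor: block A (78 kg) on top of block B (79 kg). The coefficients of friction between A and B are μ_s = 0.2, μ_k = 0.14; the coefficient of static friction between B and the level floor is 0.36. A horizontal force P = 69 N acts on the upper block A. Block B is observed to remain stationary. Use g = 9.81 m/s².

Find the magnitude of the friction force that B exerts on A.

Normal force at the A–B interface: N₁ = m_A g = 765.2 N.
So the A–B interface can sustain at most μ_s N₁ = 153 N of static friction.
Since P = 69 N ≤ 153 N, A does not slip on B; friction on A equals P = 69 N.
By Newton's third law B feels 69 N forward from A. With B stationary, the floor's static friction on B balances it: f₂ = 69 N (well within μ_s(m_A+m_B)g = 554.5 N).

f ≈ 69 N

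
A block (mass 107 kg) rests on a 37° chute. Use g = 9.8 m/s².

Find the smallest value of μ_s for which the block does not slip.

At the slip threshold m g sin θ = μ_s m g cos θ, so μ_s,min = tan θ.
μ_s,min = tan 37° = 0.754.

μ_s,min ≈ 0.754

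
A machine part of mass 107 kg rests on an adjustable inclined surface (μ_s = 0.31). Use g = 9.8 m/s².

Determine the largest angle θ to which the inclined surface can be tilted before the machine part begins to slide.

θ_max ≈ 17.2°

At the slip threshold, m g sin θ = μ_s · m g cos θ, so tan θ = μ_s.
θ_max = arctan(0.31) = 17.2°.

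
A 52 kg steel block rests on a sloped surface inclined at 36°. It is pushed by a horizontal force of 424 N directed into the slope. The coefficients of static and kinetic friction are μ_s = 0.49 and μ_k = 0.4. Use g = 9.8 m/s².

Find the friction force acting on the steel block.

Resolve perpendicular to the incline: N = m g cos θ + P sin θ = 52×9.8×cos 36° + 424×sin 36° = 661.5 N.
Parallel to the incline: P cos θ − m g sin θ = 343 − 299.5 = 43.49 N; the friction needed to balance this is 43.49 N acting down the slope.
The limit of static friction is μ_s N = 324.1 N.
|f_req| = 43.49 ≤ 324.1 N → the steel block is in equilibrium; friction equals the required value.

f ≈ 43.5 N (down the incline)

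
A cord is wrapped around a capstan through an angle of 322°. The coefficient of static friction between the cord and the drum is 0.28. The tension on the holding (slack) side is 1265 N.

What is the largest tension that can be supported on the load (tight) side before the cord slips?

At impending slip the capstan equation gives T₂/T₁ = e^{μβ} with β in radians.
β = 322° × π/180 = 5.62 rad.
e^{μβ} = e^{0.28×5.62} = 4.824.
T₂ = T₁ · e^{μβ} = 1265 × 4.824 = 6100 N.

T_max ≈ 6100 N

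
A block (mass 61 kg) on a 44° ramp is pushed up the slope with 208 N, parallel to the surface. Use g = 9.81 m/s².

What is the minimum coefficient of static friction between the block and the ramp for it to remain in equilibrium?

μ_s,min ≈ 0.482

N = m g cos θ = 430.5 N.
Friction must make up the shortfall along the incline: f = m g sin θ − P = 415.7 − 208 = 207.7 N.
At the threshold f = μ_s N, so μ_s,min = 207.7/430.5 = 0.482.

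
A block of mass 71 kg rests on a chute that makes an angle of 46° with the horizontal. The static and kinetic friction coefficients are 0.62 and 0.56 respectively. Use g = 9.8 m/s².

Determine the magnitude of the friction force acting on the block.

Normal force: N = m g cos θ = 71 × 9.8 × cos 46° = 483.3 N.
For equilibrium along the incline, friction must balance the weight component: f = m g sin θ = 500.5 N up the slope.
Static friction can supply at most μ_s N = 299.7 N.
|500.5| exceeds 299.7 N, so the block slips down-slope; friction is kinetic, f = μ_k N = 0.56×483.3 = 271 N.

f ≈ 271 N (up the incline)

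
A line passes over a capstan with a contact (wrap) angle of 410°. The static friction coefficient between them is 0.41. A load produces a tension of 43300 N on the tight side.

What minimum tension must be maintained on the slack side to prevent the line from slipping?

T_min ≈ 2300 N

Capstan equation at impending slip: T_tight/T_slack = e^{μβ}.
β = 410° = 7.156 rad; e^{μβ} = e^{0.41×7.156} = 18.8.
T_slack = T_tight / e^{μβ} = 43300 / 18.8 = 2300 N.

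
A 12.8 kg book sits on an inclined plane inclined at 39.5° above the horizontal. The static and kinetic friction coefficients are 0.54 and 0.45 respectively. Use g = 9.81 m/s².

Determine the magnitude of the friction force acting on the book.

Perpendicular to the surface, N = m g cos θ = 12.8·9.81·cos 39.5° = 96.89 N.
For equilibrium along the incline, friction must balance the weight component: f = m g sin θ = 79.87 N up the slope.
Static friction can supply at most μ_s N = 52.32 N.
|79.87| exceeds 52.32 N, so the book slips down-slope; friction is kinetic, f = μ_k N = 0.45×96.89 = 43.6 N.

f ≈ 43.6 N (up the incline)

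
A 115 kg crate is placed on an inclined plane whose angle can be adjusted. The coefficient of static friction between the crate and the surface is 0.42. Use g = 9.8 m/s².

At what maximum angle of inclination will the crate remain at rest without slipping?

θ_max ≈ 22.8°

At the slip threshold, m g sin θ = μ_s · m g cos θ, so tan θ = μ_s.
θ_max = arctan(0.42) = 22.8°.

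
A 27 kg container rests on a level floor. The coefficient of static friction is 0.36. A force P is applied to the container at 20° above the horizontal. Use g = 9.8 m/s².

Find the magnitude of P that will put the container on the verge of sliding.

P ≈ 89.6 N

N = m g − P sin α (the pull lifts the container).
At impending slip, P cos α = μ_s N = μ_s (m g − P sin α).
Solving: P (cos α + μ_s sin α) = μ_s m g → P = 0.36×265/(cos 20° + 0.36 sin 20°) = 95.3/1.063 = 89.6 N.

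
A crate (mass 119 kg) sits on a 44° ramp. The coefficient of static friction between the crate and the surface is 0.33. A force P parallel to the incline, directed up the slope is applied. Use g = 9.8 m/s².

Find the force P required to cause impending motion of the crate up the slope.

At impending motion up the slope, friction acts down-slope at its limit: f = μ_s N.
P is parallel to the surface, so N = m g cos θ = 839 N.
Along the incline: P = m g sin θ + μ_s N = 810 + 0.33×839 = 1090 N.

P ≈ 1090 N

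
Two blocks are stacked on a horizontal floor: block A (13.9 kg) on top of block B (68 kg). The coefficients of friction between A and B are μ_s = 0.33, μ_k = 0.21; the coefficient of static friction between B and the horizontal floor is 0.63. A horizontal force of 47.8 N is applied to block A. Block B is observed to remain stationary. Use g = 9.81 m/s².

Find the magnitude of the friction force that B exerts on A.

f ≈ 28.6 N

Normal force at the A–B interface: N₁ = m_A g = 136.4 N.
Maximum static friction on A from B: μ_s N₁ = 0.33×136.4 = 45 N.
P = 47.8 N exceeds that limit, so A slips over B and the interface friction becomes kinetic: f₁ = μ_k N₁ = 0.21×136.4 = 28.6 N.
By Newton's third law B feels 28.6 N forward from A. With B stationary, the floor's static friction on B balances it: f₂ = 28.6 N (well within μ_s(m_A+m_B)g = 506.2 N).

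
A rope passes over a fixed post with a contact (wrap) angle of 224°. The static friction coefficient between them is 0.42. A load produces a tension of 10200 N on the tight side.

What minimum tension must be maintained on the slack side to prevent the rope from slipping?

T_min ≈ 1970 N

Capstan equation at impending slip: T_tight/T_slack = e^{μβ}.
β = 224° = 3.91 rad; e^{μβ} = e^{0.42×3.91} = 5.166.
T_slack = T_tight / e^{μβ} = 10200 / 5.166 = 1970 N.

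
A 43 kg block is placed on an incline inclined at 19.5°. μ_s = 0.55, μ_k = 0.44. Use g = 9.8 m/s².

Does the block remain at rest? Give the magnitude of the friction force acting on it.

f ≈ 141 N

N = m g cos θ = 397 N.
Down-slope weight component: m g sin θ = 141 N.
μ_s N = 218 N.
141 ≤ 218 N, so it stays put; friction = 141 N.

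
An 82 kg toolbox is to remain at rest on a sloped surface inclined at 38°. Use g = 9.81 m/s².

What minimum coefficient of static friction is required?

At the slip threshold m g sin θ = μ_s m g cos θ, so μ_s,min = tan θ.
μ_s,min = tan 38° = 0.781.

μ_s,min ≈ 0.781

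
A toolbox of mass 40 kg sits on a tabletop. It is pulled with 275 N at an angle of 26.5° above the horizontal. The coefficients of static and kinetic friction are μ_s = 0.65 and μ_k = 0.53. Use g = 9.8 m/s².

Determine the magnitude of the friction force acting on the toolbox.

Vertical equilibrium gives N = m g − P sin α = 269.3 N.
Horizontally, friction must balance P cos α = 246.1 N.
The static-friction limit is μ_s N = 175 N.
The required friction exceeds μ_s N, so the toolbox moves and f = μ_k N = 143 N.

f ≈ 143 N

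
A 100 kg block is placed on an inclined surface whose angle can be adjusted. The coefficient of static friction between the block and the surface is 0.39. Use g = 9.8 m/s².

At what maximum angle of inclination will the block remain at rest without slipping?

At the slip threshold, m g sin θ = μ_s · m g cos θ, so tan θ = μ_s.
θ_max = arctan(0.39) = 21.3°.

θ_max ≈ 21.3°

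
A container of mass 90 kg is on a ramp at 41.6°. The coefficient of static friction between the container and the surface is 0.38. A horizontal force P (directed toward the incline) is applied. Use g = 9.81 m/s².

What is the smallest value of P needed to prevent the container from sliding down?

P_min ≈ 335 N

The container tends to slide down (tan θ > μ_s), so at the point of impending slip friction acts up-slope at its limit: f = μ_s N.
Perpendicular to the incline: N = m g cos θ + P sin θ.
Along the incline: P cos θ + μ_s N = m g sin θ, i.e. P cos θ + μ_s (m g cos θ + P sin θ) = m g sin θ.
Solving, P (cos θ + μ_s sin θ) = m g (sin θ − μ_s cos θ), so P = 883×0.3798/1 = 335 N.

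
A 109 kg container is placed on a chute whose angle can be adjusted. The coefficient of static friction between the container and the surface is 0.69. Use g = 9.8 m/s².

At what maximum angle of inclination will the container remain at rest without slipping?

θ_max ≈ 34.6°

At the slip threshold, m g sin θ = μ_s · m g cos θ, so tan θ = μ_s.
θ_max = arctan(0.69) = 34.6°.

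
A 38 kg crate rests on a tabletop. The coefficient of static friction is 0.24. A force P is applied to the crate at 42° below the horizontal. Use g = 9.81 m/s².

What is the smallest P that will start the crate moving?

N = m g + P sin α (the push presses the crate into the tabletop).
At impending slip, P cos α = μ_s N = μ_s (m g + P sin α).
Solving: P (cos α − μ_s sin α) = μ_s m g → P = 0.24×373/(cos 42° − 0.24 sin 42°) = 89.5/0.5826 = 154 N.

P ≈ 154 N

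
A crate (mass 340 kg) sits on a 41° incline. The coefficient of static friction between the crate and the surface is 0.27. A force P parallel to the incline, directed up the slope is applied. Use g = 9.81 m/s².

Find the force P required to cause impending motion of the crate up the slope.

At impending motion up the slope, friction acts down-slope at its limit: f = μ_s N.
P is parallel to the surface, so N = m g cos θ = 2520 N.
Along the incline: P = m g sin θ + μ_s N = 2190 + 0.27×2520 = 2870 N.

P ≈ 2870 N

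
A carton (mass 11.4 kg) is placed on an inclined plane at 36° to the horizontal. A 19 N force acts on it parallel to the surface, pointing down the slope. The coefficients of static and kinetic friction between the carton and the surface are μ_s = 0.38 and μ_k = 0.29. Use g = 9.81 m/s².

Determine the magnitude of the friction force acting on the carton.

f ≈ 26.2 N (up the incline)

Perpendicular to the surface, N = m g cos θ = 11.4·9.81·cos 36° = 90.48 N.
Parallel to the incline, ΣF = 0 gives f = m g sin θ + P = 65.73 + 19 = 84.73 N (up-slope positive).
The static-friction ceiling is μ_s N = 0.38 × 90.48 = 34.38 N.
Since |84.73| > 34.38 N, static friction cannot hold it; the carton slides down the incline and kinetic friction applies: f = μ_k N = 0.29 × 90.48 = 26.2 N.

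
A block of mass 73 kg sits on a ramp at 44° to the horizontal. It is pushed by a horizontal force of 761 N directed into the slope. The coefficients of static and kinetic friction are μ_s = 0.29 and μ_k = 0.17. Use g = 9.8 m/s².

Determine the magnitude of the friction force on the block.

f ≈ 50.5 N (down the incline)

Normal direction: N = m g cos θ + P sin θ = 1043 N.
Parallel to the incline: P cos θ − m g sin θ = 547.4 − 497 = 50.46 N; the friction needed to balance this is 50.46 N acting down the slope.
The limit of static friction is μ_s N = 302.5 N.
Since 50.46 N is within the 302.5 N limit, the block stays put and friction is exactly 50.5 N.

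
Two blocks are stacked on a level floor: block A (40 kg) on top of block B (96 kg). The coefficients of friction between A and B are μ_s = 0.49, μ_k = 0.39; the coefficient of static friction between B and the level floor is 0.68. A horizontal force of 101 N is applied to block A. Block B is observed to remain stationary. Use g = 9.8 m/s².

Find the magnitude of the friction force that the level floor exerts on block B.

The normal force B exerts on A is simply A's weight, N₁ = 392 N.
Maximum static friction on A from B: μ_s N₁ = 0.49×392 = 192.1 N.
P = 101 N is within that limit, so A and B move together (both at rest); the A–B friction is simply f₁ = P = 101 N.
By Newton's third law B feels 101 N forward from A. With B stationary, the floor's static friction on B balances it: f₂ = 101 N (well within μ_s(m_A+m_B)g = 906.3 N).

f ≈ 101 N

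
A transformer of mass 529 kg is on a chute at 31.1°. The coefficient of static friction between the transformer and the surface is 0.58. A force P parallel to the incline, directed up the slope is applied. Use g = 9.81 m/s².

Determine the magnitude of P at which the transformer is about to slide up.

P ≈ 5260 N

At impending motion up the slope, friction acts down-slope at its limit: f = μ_s N.
P is parallel to the surface, so N = m g cos θ = 4440 N.
Along the incline: P = m g sin θ + μ_s N = 2680 + 0.58×4440 = 5260 N.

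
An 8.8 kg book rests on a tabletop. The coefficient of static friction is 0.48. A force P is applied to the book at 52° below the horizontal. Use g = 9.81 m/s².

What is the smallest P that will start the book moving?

P ≈ 175 N

N = m g + P sin α (the push presses the book into the tabletop).
At impending slip, P cos α = μ_s N = μ_s (m g + P sin α).
Solving: P (cos α − μ_s sin α) = μ_s m g → P = 0.48×86.3/(cos 52° − 0.48 sin 52°) = 41.4/0.2374 = 175 N.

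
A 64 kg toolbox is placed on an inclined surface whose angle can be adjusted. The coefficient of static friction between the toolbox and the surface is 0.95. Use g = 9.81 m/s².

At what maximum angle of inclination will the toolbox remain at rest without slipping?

θ_max ≈ 43.5°

At the slip threshold, m g sin θ = μ_s · m g cos θ, so tan θ = μ_s.
θ_max = arctan(0.95) = 43.5°.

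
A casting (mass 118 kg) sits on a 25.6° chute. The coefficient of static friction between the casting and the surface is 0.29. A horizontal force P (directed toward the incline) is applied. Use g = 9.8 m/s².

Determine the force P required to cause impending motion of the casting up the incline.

P ≈ 1030 N

At impending motion up the slope, friction acts down-slope at its limit: f = μ_s N.
Perpendicular to the incline: N = m g cos θ + P sin θ.
Along the incline: P cos θ = m g sin θ + μ_s N = m g sin θ + μ_s (m g cos θ + P sin θ).
Solving, P (cos θ − μ_s sin θ) = m g (sin θ + μ_s cos θ), so P = 118×9.8×(sin 25.6° + 0.29 cos 25.6°)/(cos 25.6° − 0.29 sin 25.6°) = 1160×0.6936/0.7765 = 1030 N.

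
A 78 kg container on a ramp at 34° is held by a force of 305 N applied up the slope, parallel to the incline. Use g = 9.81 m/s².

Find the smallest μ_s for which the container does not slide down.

N = m g cos θ = 634.4 N.
Friction must make up the shortfall along the incline: f = m g sin θ − P = 427.9 − 305 = 122.9 N.
At the threshold f = μ_s N, so μ_s,min = 122.9/634.4 = 0.194.

μ_s,min ≈ 0.194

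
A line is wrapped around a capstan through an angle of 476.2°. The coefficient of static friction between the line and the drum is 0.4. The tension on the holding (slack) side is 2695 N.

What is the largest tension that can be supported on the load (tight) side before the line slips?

T_max ≈ 74900 N

At impending slip the capstan equation gives T₂/T₁ = e^{μβ} with β in radians.
β = 476.2° × π/180 = 8.311 rad.
e^{μβ} = e^{0.4×8.311} = 27.79.
T₂ = T₁ · e^{μβ} = 2695 × 27.79 = 74900 N.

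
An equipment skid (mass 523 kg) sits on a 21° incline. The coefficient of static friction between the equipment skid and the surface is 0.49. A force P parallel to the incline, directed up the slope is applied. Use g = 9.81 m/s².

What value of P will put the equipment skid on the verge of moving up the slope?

At impending motion up the slope, friction acts down-slope at its limit: f = μ_s N.
P is parallel to the surface, so N = m g cos θ = 4790 N.
Along the incline: P = m g sin θ + μ_s N = 1840 + 0.49×4790 = 4190 N.

P ≈ 4190 N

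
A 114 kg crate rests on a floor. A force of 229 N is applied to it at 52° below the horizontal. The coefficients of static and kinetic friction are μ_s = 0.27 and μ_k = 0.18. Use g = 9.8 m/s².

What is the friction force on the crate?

The vertical component of P adds to the normal force: N = m g + P sin α = 1117 + 180.5 = 1298 N.
The horizontal driving force is P cos α = 141 N, so equilibrium needs friction f = 141 N.
The static-friction limit is μ_s N = 350.4 N.
141 ≤ 350.4 N → static; friction equals the required 141 N.

f ≈ 141 N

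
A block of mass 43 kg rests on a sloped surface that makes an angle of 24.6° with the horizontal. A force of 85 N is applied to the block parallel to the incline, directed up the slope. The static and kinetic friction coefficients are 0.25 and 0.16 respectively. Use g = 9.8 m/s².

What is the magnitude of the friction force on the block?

Perpendicular to the surface, N = m g cos θ = 43·9.8·cos 24.6° = 383.2 N.
For equilibrium along the incline the friction force must supply f = m g sin θ − P = 175.4 − 85 = 90.42 N (positive meaning up-slope).
The static-friction ceiling is μ_s N = 0.25 × 383.2 = 95.79 N.
Since |90.42| ≤ 95.79 N, the block remains in static equilibrium and friction takes exactly the required value.

f ≈ 90.4 N (up the incline)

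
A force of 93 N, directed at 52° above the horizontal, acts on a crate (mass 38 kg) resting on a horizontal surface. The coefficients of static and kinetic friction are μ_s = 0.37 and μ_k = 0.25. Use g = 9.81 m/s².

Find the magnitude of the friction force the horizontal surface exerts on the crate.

f ≈ 57.3 N

The vertical component of P reduces the normal force: N = m g − P sin α = 372.8 − 73.29 = 299.5 N.
For equilibrium, f = P cos α = 93×cos 52° = 57.26 N.
μ_s N = 0.37 × 299.5 = 110.8 N.
57.26 ≤ 110.8 N → static; friction equals the required 57.3 N.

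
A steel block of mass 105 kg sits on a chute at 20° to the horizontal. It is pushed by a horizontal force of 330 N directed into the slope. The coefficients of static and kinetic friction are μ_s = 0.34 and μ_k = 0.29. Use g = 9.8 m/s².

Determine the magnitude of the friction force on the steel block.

The horizontal push has a component P sin θ into the surface, so N = m g cos θ + P sin θ = 966.9 + 112.9 = 1080 N.
Parallel to the incline: P cos θ − m g sin θ = 310.1 − 351.9 = -41.84 N; the friction needed to balance this is 41.84 N acting up the slope.
Maximum static friction: μ_s N = 0.34 × 1080 = 367.1 N.
Since 41.84 N is within the 367.1 N limit, the steel block stays put and friction is exactly 41.8 N.

f ≈ 41.8 N (up the incline)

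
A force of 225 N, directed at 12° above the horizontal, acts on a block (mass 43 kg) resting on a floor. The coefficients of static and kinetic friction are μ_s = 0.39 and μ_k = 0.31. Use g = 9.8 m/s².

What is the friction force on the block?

f ≈ 116 N

N = m g − P sin α = 421.4 − 225×sin 12° = 374.6 N.
Horizontally, friction must balance P cos α = 220.1 N.
The static-friction limit is μ_s N = 146.1 N.
220.1 > 146.1 N → the block slides; f = μ_k N = 0.31×374.6 = 116 N.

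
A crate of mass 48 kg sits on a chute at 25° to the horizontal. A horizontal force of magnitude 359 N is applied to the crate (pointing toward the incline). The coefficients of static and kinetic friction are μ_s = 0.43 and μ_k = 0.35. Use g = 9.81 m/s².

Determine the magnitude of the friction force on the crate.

f ≈ 126 N (down the incline)

Normal direction: N = m g cos θ + P sin θ = 578.5 N.
Along the incline, the net driving force (taking up-slope positive) is P cos θ − m g sin θ = 325.4 − 199 = 126.4 N, so equilibrium requires friction f = -126.4 N (down-slope).
Maximum static friction: μ_s N = 0.43 × 578.5 = 248.7 N.
Since 126.4 N is within the 248.7 N limit, the crate stays put and friction is exactly 126 N.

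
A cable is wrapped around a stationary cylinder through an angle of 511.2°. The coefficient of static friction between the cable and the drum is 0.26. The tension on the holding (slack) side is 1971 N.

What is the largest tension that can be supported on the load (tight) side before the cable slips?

At impending slip the capstan equation gives T₂/T₁ = e^{μβ} with β in radians.
β = 511.2° × π/180 = 8.922 rad.
e^{μβ} = e^{0.26×8.922} = 10.17.
T₂ = T₁ · e^{μβ} = 1971 × 10.17 = 20100 N.

T_max ≈ 20100 N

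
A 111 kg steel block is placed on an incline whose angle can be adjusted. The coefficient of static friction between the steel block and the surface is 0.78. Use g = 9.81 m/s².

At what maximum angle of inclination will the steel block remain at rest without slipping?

θ_max ≈ 38°

At the slip threshold, m g sin θ = μ_s · m g cos θ, so tan θ = μ_s.
θ_max = arctan(0.78) = 38°.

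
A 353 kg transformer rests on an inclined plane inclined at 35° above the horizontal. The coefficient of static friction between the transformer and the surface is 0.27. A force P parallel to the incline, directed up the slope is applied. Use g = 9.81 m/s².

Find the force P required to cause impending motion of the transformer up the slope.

P ≈ 2750 N

At impending motion up the slope, friction acts down-slope at its limit: f = μ_s N.
P is parallel to the surface, so N = m g cos θ = 2840 N.
Along the incline: P = m g sin θ + μ_s N = 1990 + 0.27×2840 = 2750 N.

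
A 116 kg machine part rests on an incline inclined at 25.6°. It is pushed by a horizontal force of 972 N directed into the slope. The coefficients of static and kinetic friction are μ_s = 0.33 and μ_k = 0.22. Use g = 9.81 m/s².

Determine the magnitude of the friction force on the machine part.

f ≈ 385 N (down the incline)

The horizontal push has a component P sin θ into the surface, so N = m g cos θ + P sin θ = 1026 + 420 = 1446 N.
Parallel to the incline: P cos θ − m g sin θ = 876.6 − 491.7 = 384.9 N; the friction needed to balance this is 384.9 N acting down the slope.
The limit of static friction is μ_s N = 477.3 N.
|f_req| = 384.9 ≤ 477.3 N → the machine part is in equilibrium; friction equals the required value.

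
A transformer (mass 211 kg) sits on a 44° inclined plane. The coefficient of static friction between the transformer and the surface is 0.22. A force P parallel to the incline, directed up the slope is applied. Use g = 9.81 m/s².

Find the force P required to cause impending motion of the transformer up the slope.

At impending motion up the slope, friction acts down-slope at its limit: f = μ_s N.
P is parallel to the surface, so N = m g cos θ = 1490 N.
Along the incline: P = m g sin θ + μ_s N = 1440 + 0.22×1490 = 1770 N.

P ≈ 1770 N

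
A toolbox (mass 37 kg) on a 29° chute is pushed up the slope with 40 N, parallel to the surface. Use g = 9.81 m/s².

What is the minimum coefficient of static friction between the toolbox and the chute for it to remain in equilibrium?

μ_s,min ≈ 0.428

N = m g cos θ = 317.5 N.
Friction must make up the shortfall along the incline: f = m g sin θ − P = 176 − 40 = 136 N.
At the threshold f = μ_s N, so μ_s,min = 136/317.5 = 0.428.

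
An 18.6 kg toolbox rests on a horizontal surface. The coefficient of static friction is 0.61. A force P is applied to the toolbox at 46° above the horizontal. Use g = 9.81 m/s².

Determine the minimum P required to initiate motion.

P ≈ 98.2 N

N = m g − P sin α (the pull lifts the toolbox).
At impending slip, P cos α = μ_s N = μ_s (m g − P sin α).
Solving: P (cos α + μ_s sin α) = μ_s m g → P = 0.61×182/(cos 46° + 0.61 sin 46°) = 111/1.133 = 98.2 N.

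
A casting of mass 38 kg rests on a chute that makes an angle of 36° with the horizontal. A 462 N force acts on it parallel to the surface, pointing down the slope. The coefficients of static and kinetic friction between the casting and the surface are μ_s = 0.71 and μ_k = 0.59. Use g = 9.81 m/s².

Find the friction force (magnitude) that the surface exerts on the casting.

Perpendicular to the surface, N = m g cos θ = 38·9.81·cos 36° = 301.6 N.
For equilibrium along the incline the friction force must supply f = m g sin θ + P = 219.1 + 462 = 681.1 N (positive meaning up-slope).
The static-friction ceiling is μ_s N = 0.71 × 301.6 = 214.1 N.
|681.1| exceeds 214.1 N, so the casting slips down-slope; friction is kinetic, f = μ_k N = 0.59×301.6 = 178 N.

f ≈ 178 N (up the incline)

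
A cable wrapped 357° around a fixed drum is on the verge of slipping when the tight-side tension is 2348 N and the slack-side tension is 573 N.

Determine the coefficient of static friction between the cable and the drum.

T₂/T₁ = e^{μβ} → μ = ln(T₂/T₁)/β.
β = 357° = 6.231 rad.
μ = ln(2348/573)/6.231 = ln(4.098)/6.231 = 0.226.

μ ≈ 0.226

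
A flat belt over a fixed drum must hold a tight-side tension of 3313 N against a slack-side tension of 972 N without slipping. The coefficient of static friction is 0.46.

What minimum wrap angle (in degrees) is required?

β_min ≈ 153°

T₂/T₁ = e^{μβ} → β = ln(T₂/T₁)/μ.
β = ln(3313/972)/0.46 = 1.226/0.46 = 2.666 rad.
In degrees: β = 2.666 × 180/π = 153°.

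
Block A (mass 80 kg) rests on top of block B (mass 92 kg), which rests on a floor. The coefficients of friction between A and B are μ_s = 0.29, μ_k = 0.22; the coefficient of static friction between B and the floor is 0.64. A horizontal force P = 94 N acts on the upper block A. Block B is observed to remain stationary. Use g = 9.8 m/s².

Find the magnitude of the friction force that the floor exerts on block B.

The normal force B exerts on A is simply A's weight, N₁ = 784 N.
So the A–B interface can sustain at most μ_s N₁ = 227.4 N of static friction.
P = 94 N is within that limit, so A and B move together (both at rest); the A–B friction is simply f₁ = P = 94 N.
B experiences an equal 94 N forward from A (third law). B is in equilibrium, so the floor supplies f₂ = 94 N of static friction (limit μ_s(m_A+m_B)g = 1079 N, not exceeded).

f ≈ 94 N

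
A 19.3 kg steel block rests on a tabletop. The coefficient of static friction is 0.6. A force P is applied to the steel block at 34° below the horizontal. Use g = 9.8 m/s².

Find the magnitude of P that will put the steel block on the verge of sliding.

P ≈ 230 N

N = m g + P sin α (the push presses the steel block into the tabletop).
At impending slip, P cos α = μ_s N = μ_s (m g + P sin α).
Solving: P (cos α − μ_s sin α) = μ_s m g → P = 0.6×189/(cos 34° − 0.6 sin 34°) = 113/0.4935 = 230 N.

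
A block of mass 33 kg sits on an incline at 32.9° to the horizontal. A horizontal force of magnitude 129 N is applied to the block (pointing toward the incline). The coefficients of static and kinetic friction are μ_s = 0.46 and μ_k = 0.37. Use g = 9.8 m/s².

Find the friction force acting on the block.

f ≈ 67.4 N (up the incline)

Resolve perpendicular to the incline: N = m g cos θ + P sin θ = 33×9.8×cos 32.9° + 129×sin 32.9° = 341.6 N.
Parallel to the incline: P cos θ − m g sin θ = 108.3 − 175.7 = -67.35 N; the friction needed to balance this is 67.35 N acting up the slope.
Maximum static friction: μ_s N = 0.46 × 341.6 = 157.1 N.
Since 67.35 N is within the 157.1 N limit, the block stays put and friction is exactly 67.4 N.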